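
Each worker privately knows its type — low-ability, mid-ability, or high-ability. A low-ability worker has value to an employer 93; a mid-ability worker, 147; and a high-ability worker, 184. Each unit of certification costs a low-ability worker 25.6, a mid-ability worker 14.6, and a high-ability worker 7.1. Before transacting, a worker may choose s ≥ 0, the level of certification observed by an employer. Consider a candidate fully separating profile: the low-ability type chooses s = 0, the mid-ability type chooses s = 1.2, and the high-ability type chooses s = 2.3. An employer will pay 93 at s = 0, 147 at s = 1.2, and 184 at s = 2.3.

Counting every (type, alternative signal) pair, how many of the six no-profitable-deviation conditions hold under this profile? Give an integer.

3

Low-ability (own payoff 93): to s=1.2 gives 147 − 25.6×1.2 = 116.28 → profitable ✗; to s=2.3 gives 184 − 25.6×2.3 = 125.12 → profitable ✗.
Mid-ability (own payoff 147 − 14.6×1.2 = 129.48): to s=0 gives 93 → no gain ✓; to s=2.3 gives 184 − 14.6×2.3 = 150.42 → profitable ✗.
High-ability (own payoff 184 − 7.1×2.3 = 167.67): to s=0 gives 93 → no gain ✓; to s=1.2 gives 147 − 7.1×1.2 = 138.48 → no gain ✓.
3 of the 6 constraints hold; not an equilibrium.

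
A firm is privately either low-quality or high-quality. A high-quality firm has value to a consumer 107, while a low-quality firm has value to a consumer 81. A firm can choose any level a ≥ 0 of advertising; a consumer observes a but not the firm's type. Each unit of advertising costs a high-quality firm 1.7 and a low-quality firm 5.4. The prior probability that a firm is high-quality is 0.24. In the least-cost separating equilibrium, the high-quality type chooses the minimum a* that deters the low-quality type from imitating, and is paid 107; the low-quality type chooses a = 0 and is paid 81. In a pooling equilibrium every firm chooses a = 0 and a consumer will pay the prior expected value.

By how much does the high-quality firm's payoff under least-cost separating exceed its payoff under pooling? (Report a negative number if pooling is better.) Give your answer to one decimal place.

11.6

Least-cost separating signal: a* solves 81 = 107 − 5.4·a*, so a* = (107 − 81)/5.4 ≈ 4.8148.
High-quality type's separating payoff: 107 − 1.7 × a* = 107 − 1.7 × (107 − 81)/5.4 = 107 − 44.2/5.4 ≈ 98.815.
Pooling payoff: 0.24 × 107 + 0.76 × 81 = 87.24.
Difference: 98.815 − 87.24 = 11.575, i.e. 11.6 to one decimal place.
The high-quality type prefers to separate.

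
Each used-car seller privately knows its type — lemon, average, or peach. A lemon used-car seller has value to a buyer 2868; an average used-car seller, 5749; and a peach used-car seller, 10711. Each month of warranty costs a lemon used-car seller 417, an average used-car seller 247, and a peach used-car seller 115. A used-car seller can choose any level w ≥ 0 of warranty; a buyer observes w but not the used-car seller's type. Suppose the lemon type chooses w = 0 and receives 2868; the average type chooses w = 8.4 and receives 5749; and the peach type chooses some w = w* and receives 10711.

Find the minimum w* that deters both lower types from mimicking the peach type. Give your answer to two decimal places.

28.49

Average type (on-path payoff 5749 − 247×8.4 = 3674.2) won't mimic when 3674.2 ≥ 10711 − 247·w*, i.e. w* ≥ 28.49.
Lemon type (on-path payoff 2868) won't mimic when 2868 ≥ 10711 − 417·w*, i.e. w* ≥ 18.81.
Both must hold, so w* = max(18.81, 28.49) = 28.49. The average type's constraint binds.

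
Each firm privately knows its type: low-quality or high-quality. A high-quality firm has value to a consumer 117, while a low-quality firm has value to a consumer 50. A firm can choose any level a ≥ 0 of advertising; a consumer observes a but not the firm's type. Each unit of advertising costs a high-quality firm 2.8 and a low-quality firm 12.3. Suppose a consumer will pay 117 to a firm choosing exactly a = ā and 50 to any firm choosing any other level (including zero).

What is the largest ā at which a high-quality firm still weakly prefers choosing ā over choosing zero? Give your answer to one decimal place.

23.9

Choosing ā yields the high-quality type 117 − 2.8·ā; choosing zero yields 50.
The high-quality type is indifferent at 117 − 2.8·ā = 50, i.e. ā = (117 − 50) / 2.8 ≈ 23.9.
For any ā above 23.9 the high-quality type would rather pool at zero, so separation collapses.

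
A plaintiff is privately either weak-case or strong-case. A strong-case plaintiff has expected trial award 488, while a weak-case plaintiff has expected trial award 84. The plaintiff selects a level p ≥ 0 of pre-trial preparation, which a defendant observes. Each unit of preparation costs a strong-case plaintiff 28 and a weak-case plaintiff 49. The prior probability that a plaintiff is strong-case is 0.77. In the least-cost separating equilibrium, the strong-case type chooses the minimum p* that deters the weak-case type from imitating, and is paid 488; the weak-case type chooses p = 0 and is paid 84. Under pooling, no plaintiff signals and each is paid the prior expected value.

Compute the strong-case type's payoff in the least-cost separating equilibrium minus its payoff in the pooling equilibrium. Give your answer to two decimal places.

Least-cost separating signal: p* solves 84 = 488 − 49·p*, so p* = (488 − 84)/49 ≈ 8.2449.
Strong-case type's separating payoff: 488 − 28 × p* = 488 − 28 × (488 − 84)/49 = 488 − 11312/49 ≈ 257.1429.
Pooling payoff: 0.77 × 488 + 0.23 × 84 = 395.08.
Difference: 257.1429 − 395.08 = -137.9371, i.e. -137.94 to two decimal places.
The strong-case type would prefer the pooling outcome.

-137.94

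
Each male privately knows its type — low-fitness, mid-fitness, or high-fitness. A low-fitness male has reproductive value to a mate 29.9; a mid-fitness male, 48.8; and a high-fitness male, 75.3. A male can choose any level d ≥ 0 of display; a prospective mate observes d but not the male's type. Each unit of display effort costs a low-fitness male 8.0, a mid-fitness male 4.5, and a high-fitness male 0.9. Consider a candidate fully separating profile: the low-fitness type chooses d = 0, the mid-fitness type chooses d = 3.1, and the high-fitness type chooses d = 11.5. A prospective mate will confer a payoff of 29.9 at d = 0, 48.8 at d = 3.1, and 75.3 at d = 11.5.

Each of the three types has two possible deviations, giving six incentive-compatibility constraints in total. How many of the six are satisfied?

6

Mid-fitness (own payoff 48.8 − 4.5×3.1 = 34.85): to d=0 gives 29.9 → no gain ✓; to d=11.5 gives 75.3 − 4.5×11.5 = 23.55 → no gain ✓.
High-fitness (own payoff 75.3 − 0.9×11.5 = 64.95): to d=0 gives 29.9 → no gain ✓; to d=3.1 gives 48.8 − 0.9×3.1 = 46.01 → no gain ✓.
Low-fitness (own payoff 29.9): to d=3.1 gives 48.8 − 8.0×3.1 = 24 → no gain ✓; to d=11.5 gives 75.3 − 8.0×11.5 = -16.7 → no gain ✓.
6 of the 6 constraints hold; this profile is a separating equilibrium.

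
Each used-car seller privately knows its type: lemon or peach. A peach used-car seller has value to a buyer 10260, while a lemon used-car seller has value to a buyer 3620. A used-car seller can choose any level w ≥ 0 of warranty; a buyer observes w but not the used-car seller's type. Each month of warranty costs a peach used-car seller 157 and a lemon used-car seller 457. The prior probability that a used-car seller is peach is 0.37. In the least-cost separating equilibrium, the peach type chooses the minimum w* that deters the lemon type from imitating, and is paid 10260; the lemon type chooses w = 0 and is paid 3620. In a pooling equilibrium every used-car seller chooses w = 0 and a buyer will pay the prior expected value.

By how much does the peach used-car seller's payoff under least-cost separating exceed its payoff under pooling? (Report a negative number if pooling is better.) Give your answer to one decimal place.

1902.1

Least-cost separating signal: w* solves 3620 = 10260 − 457·w*, so w* = (10260 − 3620)/457 ≈ 14.5295.
Peach type's separating payoff: 10260 − 157 × w* = 10260 − 157 × (10260 − 3620)/457 = 10260 − 1042480/457 ≈ 7978.862.
Pooling payoff: 0.37 × 10260 + 0.63 × 3620 = 6076.8.
Difference: 7978.862 − 6076.8 = 1902.062, i.e. 1902.1 to one decimal place.
The peach type prefers to separate.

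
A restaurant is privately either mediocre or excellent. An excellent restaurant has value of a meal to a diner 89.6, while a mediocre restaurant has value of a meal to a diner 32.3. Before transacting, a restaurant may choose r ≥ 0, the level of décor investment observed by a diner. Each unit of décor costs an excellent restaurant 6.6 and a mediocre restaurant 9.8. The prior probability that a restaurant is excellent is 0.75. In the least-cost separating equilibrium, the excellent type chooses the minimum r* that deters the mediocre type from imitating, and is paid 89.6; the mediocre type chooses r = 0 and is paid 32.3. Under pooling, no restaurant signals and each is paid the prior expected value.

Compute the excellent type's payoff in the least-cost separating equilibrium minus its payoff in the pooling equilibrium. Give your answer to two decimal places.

-24.26

Least-cost separating signal: r* solves 32.3 = 89.6 − 9.8·r*, so r* = (89.6 − 32.3)/9.8 ≈ 5.8469.
Excellent type's separating payoff: 89.6 − 6.6 × r* = 89.6 − 6.6 × (89.6 − 32.3)/9.8 = 89.6 − 378.18/9.8 ≈ 51.0102.
Pooling payoff: 0.75 × 89.6 + 0.25 × 32.3 = 75.275.
Difference: 51.0102 − 75.275 = -24.2648, i.e. -24.26 to two decimal places.
The excellent type would prefer the pooling outcome.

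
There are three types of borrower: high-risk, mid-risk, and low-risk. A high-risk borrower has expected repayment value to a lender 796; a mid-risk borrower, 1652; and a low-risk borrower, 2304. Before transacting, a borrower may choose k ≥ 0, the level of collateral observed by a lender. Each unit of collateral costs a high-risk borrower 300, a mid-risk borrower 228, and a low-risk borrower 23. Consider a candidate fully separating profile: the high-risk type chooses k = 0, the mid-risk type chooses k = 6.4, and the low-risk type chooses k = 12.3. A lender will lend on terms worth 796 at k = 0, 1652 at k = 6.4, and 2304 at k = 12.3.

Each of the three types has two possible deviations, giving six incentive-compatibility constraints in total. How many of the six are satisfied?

High-risk (own payoff 796): to k=6.4 gives 1652 − 300×6.4 = -268 → no gain ✓; to k=12.3 gives 2304 − 300×12.3 = -1386 → no gain ✓.
Mid-risk (own payoff 1652 − 228×6.4 = 192.8): to k=0 gives 796 → profitable ✗; to k=12.3 gives 2304 − 228×12.3 = -500.4 → no gain ✓.
Low-risk (own payoff 2304 − 23×12.3 = 2021.1): to k=0 gives 796 → no gain ✓; to k=6.4 gives 1652 − 23×6.4 = 1504.8 → no gain ✓.
5 of the 6 constraints hold; not an equilibrium.

5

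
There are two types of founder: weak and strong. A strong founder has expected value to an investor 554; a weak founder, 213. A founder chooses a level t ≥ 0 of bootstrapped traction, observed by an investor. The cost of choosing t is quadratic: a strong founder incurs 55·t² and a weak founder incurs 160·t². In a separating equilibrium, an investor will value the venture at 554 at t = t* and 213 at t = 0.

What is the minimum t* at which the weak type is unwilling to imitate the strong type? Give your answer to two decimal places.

The weak type at t = 0 receives 213; imitating at t* yields 554 − 160·t*².
Indifference: 213 = 554 − 160·t*², so t*² = (554 − 213) / 160 ≈ 2.1313.
t* = √2.1313 ≈ 1.46.

1.46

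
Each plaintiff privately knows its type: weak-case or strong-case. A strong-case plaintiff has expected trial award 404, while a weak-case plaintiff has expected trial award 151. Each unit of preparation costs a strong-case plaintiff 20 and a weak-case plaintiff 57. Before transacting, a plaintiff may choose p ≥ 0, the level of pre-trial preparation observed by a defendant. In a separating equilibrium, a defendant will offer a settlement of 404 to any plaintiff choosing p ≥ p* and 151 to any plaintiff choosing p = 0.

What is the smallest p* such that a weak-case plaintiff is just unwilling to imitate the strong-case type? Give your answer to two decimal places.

4.44

A weak-case plaintiff choosing p = 0 receives 151.
Imitating at p* instead would pay 404 at cost 57·p*, netting 404 − 57·p*.
Indifference: 151 = 404 − 57·p*, so p* = (404 − 151) / 57 ≈ 4.44.
At p* the weak-case type's incentive constraint just binds; the strong-case type strictly prefers p* since its per-unit cost is lower.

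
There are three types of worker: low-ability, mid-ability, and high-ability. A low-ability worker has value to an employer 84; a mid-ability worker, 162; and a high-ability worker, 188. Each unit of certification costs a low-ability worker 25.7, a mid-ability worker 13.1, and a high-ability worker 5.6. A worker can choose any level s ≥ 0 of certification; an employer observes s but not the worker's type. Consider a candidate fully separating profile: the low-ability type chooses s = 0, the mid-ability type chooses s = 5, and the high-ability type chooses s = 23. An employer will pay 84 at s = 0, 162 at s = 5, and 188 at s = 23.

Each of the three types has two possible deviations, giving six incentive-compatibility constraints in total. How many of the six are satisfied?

4

High-ability (own payoff 188 − 5.6×23 = 59.2): to s=0 gives 84 → profitable ✗; to s=5 gives 162 − 5.6×5 = 134 → profitable ✗.
Mid-ability (own payoff 162 − 13.1×5 = 96.5): to s=0 gives 84 → no gain ✓; to s=23 gives 188 − 13.1×23 = -113.3 → no gain ✓.
Low-ability (own payoff 84): to s=5 gives 162 − 25.7×5 = 33.5 → no gain ✓; to s=23 gives 188 − 25.7×23 = -403.1 → no gain ✓.
4 of the 6 constraints hold; not an equilibrium.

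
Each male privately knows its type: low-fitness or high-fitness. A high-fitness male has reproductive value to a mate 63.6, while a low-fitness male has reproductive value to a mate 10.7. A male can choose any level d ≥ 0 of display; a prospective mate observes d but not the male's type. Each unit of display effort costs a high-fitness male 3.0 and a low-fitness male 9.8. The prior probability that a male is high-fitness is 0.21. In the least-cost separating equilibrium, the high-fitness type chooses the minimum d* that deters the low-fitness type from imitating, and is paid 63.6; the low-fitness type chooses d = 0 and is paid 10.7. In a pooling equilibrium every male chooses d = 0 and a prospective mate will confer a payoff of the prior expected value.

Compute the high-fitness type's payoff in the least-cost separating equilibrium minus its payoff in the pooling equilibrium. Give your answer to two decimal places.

25.60

Least-cost separating signal: d* solves 10.7 = 63.6 − 9.8·d*, so d* = (63.6 − 10.7)/9.8 ≈ 5.3980.
High-fitness type's separating payoff: 63.6 − 3.0 × d* = 63.6 − 3.0 × (63.6 − 10.7)/9.8 = 63.6 − 158.7/9.8 ≈ 47.4061.
Pooling payoff: 0.21 × 63.6 + 0.79 × 10.7 = 21.809.
Difference: 47.4061 − 21.809 = 25.5971, i.e. 25.60 to two decimal places.
The high-fitness type prefers to separate.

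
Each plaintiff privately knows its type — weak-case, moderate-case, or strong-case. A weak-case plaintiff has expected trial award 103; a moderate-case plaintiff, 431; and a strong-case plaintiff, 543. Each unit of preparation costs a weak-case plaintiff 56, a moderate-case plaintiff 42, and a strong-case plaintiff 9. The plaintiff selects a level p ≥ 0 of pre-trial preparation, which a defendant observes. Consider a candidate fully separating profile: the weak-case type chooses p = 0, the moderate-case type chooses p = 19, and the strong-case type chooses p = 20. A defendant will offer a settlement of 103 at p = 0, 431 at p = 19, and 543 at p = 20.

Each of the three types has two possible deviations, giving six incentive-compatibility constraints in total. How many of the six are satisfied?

Moderate-case (own payoff 431 − 42×19 = -367): to p=0 gives 103 → profitable ✗; to p=20 gives 543 − 42×20 = -297 → profitable ✗.
Weak-case (own payoff 103): to p=19 gives 431 − 56×19 = -633 → no gain ✓; to p=20 gives 543 − 56×20 = -577 → no gain ✓.
Strong-case (own payoff 543 − 9×20 = 363): to p=0 gives 103 → no gain ✓; to p=19 gives 431 − 9×19 = 260 → no gain ✓.
4 of the 6 constraints hold; not an equilibrium.

4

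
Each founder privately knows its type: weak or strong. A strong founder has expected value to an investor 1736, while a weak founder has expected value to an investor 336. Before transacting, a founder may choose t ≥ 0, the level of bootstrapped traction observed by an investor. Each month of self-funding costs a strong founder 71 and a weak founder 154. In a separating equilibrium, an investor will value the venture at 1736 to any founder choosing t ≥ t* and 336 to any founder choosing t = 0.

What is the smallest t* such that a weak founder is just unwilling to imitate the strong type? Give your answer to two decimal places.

A weak founder choosing t = 0 receives 336.
Imitating at t* instead would pay 1736 at cost 154·t*, netting 1736 − 154·t*.
Indifference: 336 = 1736 − 154·t*, so t* = (1736 − 336) / 154 ≈ 9.09.
This is the weak type's binding incentive-compatibility constraint; any t ≥ 9.09 sustains separation on that side.

9.09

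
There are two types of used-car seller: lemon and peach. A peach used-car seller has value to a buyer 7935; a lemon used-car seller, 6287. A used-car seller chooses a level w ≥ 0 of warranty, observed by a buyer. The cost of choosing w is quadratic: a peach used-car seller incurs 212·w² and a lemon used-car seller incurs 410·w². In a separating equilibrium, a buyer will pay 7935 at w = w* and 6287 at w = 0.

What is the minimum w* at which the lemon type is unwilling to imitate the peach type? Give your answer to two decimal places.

2.00

The lemon type at w = 0 receives 6287; imitating at w* yields 7935 − 410·w*².
Indifference: 6287 = 7935 − 410·w*², so w*² = (7935 − 6287) / 410 ≈ 4.0195.
w* = √4.0195 ≈ 2.00.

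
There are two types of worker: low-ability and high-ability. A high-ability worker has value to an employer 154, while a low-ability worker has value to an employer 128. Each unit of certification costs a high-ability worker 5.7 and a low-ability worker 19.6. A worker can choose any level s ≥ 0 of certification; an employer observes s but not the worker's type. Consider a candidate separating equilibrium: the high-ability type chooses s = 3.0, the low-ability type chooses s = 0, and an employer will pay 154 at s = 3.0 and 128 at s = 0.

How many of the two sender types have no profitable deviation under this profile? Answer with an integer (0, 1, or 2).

2

Low-ability type: stay at 0 → 128; mimic → 154 − 19.6 × 3.0 = 95.2. IC holds (128 ≥ 95.2).
High-ability type: signal → 154 − 5.7 × 3.0 = 136.9; deviate to 0 → 128. IC holds (136.9 ≥ 128).
2 of 2 constraints hold, so this is a separating equilibrium.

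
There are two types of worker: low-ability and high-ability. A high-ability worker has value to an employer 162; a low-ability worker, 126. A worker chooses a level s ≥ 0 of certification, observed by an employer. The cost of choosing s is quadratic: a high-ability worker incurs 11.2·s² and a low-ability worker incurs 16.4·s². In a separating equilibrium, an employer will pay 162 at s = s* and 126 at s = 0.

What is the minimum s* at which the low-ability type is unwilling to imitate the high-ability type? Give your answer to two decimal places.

The low-ability type at s = 0 receives 126; imitating at s* yields 162 − 16.4·s*².
Indifference: 126 = 162 − 16.4·s*², so s*² = (162 − 126) / 16.4 ≈ 2.1951.
s* = √2.1951 ≈ 1.48.

1.48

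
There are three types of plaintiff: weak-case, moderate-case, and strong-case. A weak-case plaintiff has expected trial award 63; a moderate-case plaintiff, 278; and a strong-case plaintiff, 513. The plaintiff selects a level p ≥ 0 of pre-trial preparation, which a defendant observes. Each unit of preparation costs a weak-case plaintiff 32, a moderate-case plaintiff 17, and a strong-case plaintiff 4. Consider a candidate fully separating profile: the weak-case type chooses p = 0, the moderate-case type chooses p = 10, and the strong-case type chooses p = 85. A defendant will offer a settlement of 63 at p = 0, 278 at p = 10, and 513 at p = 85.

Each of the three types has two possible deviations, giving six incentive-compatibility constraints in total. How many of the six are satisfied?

5

Strong-case (own payoff 513 − 4×85 = 173): to p=0 gives 63 → no gain ✓; to p=10 gives 278 − 4×10 = 238 → profitable ✗.
Weak-case (own payoff 63): to p=10 gives 278 − 32×10 = -42 → no gain ✓; to p=85 gives 513 − 32×85 = -2207 → no gain ✓.
Moderate-case (own payoff 278 − 17×10 = 108): to p=0 gives 63 → no gain ✓; to p=85 gives 513 − 17×85 = -932 → no gain ✓.
5 of the 6 constraints hold; not an equilibrium.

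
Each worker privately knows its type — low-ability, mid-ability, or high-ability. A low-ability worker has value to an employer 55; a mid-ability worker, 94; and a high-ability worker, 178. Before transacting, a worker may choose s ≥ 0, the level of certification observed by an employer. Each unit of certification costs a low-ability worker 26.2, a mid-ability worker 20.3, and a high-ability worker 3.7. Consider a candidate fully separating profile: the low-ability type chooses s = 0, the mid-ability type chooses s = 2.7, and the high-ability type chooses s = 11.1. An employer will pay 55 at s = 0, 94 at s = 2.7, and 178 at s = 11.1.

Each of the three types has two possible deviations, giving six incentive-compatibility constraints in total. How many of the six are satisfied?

5

Mid-ability (own payoff 94 − 20.3×2.7 = 39.19): to s=0 gives 55 → profitable ✗; to s=11.1 gives 178 − 20.3×11.1 = -47.33 → no gain ✓.
Low-ability (own payoff 55): to s=2.7 gives 94 − 26.2×2.7 = 23.26 → no gain ✓; to s=11.1 gives 178 − 26.2×11.1 = -112.82 → no gain ✓.
High-ability (own payoff 178 − 3.7×11.1 = 136.93): to s=0 gives 55 → no gain ✓; to s=2.7 gives 94 − 3.7×2.7 = 84.01 → no gain ✓.
5 of the 6 constraints hold; not an equilibrium.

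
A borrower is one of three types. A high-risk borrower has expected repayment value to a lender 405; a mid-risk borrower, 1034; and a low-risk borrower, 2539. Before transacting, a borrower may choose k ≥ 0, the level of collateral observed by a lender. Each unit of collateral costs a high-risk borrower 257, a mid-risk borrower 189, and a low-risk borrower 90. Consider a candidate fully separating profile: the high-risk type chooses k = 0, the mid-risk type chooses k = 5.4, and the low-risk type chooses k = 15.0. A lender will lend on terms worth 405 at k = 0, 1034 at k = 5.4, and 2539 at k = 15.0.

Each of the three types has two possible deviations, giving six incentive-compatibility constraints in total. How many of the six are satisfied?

5

High-risk (own payoff 405): to k=5.4 gives 1034 − 257×5.4 = -353.8 → no gain ✓; to k=15.0 gives 2539 − 257×15.0 = -1316 → no gain ✓.
Mid-risk (own payoff 1034 − 189×5.4 = 13.4): to k=0 gives 405 → profitable ✗; to k=15.0 gives 2539 − 189×15.0 = -296 → no gain ✓.
Low-risk (own payoff 2539 − 90×15.0 = 1189): to k=0 gives 405 → no gain ✓; to k=5.4 gives 1034 − 90×5.4 = 548 → no gain ✓.
5 of the 6 constraints hold; not an equilibrium.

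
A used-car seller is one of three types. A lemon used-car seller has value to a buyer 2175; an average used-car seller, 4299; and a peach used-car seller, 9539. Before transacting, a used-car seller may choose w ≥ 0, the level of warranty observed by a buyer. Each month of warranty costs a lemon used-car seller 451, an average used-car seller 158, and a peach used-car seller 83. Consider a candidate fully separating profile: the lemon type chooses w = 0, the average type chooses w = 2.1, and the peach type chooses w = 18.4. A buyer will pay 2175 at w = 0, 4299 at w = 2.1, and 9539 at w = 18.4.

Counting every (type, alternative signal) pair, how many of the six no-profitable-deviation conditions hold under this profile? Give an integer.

Peach (own payoff 9539 − 83×18.4 = 8011.8): to w=0 gives 2175 → no gain ✓; to w=2.1 gives 4299 − 83×2.1 = 4124.7 → no gain ✓.
Lemon (own payoff 2175): to w=2.1 gives 4299 − 451×2.1 = 3351.9 → profitable ✗; to w=18.4 gives 9539 − 451×18.4 = 1240.6 → no gain ✓.
Average (own payoff 4299 − 158×2.1 = 3967.2): to w=0 gives 2175 → no gain ✓; to w=18.4 gives 9539 − 158×18.4 = 6631.8 → profitable ✗.
4 of the 6 constraints hold; not an equilibrium.

4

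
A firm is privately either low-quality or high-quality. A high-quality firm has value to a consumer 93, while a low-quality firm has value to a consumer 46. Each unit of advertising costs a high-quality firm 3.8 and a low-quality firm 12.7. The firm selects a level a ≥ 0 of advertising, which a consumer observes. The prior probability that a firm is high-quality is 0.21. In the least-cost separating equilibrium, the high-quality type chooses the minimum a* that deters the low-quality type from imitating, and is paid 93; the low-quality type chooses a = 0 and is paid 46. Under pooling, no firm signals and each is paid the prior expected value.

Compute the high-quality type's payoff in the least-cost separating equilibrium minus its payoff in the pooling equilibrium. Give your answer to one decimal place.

Least-cost separating signal: a* solves 46 = 93 − 12.7·a*, so a* = (93 − 46)/12.7 ≈ 3.7008.
High-quality type's separating payoff: 93 − 3.8 × a* = 93 − 3.8 × (93 − 46)/12.7 = 93 − 178.6/12.7 ≈ 78.937.
Pooling payoff: 0.21 × 93 + 0.79 × 46 = 55.87.
Difference: 78.937 − 55.87 = 23.067, i.e. 23.1 to one decimal place.
The high-quality type prefers to separate.

23.1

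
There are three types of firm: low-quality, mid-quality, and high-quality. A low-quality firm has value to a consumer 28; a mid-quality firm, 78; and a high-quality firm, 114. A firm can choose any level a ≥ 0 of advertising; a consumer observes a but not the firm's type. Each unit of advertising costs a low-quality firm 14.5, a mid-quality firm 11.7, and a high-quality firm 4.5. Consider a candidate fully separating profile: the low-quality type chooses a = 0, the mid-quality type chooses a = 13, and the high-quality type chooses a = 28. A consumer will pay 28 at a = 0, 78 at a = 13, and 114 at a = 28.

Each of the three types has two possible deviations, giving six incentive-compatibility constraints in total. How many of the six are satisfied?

Low-quality (own payoff 28): to a=13 gives 78 − 14.5×13 = -110.5 → no gain ✓; to a=28 gives 114 − 14.5×28 = -292 → no gain ✓.
High-quality (own payoff 114 − 4.5×28 = -12): to a=0 gives 28 → profitable ✗; to a=13 gives 78 − 4.5×13 = 19.5 → profitable ✗.
Mid-quality (own payoff 78 − 11.7×13 = -74.1): to a=0 gives 28 → profitable ✗; to a=28 gives 114 − 11.7×28 = -213.6 → no gain ✓.
3 of the 6 constraints hold; not an equilibrium.

3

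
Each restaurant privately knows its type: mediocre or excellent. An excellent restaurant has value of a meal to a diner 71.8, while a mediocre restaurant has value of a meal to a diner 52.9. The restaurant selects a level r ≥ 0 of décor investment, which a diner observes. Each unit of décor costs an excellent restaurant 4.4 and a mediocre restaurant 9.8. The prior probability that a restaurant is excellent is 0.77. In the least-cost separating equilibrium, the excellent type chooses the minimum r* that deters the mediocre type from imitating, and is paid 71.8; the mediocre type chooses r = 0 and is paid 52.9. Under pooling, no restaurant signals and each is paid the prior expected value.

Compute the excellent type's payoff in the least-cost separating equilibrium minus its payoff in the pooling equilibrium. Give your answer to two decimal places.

Least-cost separating signal: r* solves 52.9 = 71.8 − 9.8·r*, so r* = (71.8 − 52.9)/9.8 ≈ 1.9286.
Excellent type's separating payoff: 71.8 − 4.4 × r* = 71.8 − 4.4 × (71.8 − 52.9)/9.8 = 71.8 − 83.16/9.8 ≈ 63.3143.
Pooling payoff: 0.77 × 71.8 + 0.23 × 52.9 = 67.453.
Difference: 63.3143 − 67.453 = -4.1387, i.e. -4.14 to two decimal places.
The excellent type would prefer the pooling outcome.

-4.14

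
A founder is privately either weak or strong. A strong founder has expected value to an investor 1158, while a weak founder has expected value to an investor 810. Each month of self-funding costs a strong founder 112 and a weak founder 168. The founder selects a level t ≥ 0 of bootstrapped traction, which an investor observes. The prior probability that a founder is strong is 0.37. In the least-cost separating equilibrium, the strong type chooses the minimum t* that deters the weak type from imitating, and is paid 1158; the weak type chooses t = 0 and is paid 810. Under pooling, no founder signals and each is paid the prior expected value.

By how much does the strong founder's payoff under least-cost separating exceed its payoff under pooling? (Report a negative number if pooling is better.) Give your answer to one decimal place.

-12.8

Least-cost separating signal: t* solves 810 = 1158 − 168·t*, so t* = (1158 − 810)/168 ≈ 2.0714.
Strong type's separating payoff: 1158 − 112 × t* = 1158 − 112 × (1158 − 810)/168 = 1158 − 38976/168 = 926.
Pooling payoff: 0.37 × 1158 + 0.63 × 810 = 938.76.
Difference: 926 − 938.76 = -12.76, i.e. -12.8 to one decimal place.
The strong type would prefer the pooling outcome.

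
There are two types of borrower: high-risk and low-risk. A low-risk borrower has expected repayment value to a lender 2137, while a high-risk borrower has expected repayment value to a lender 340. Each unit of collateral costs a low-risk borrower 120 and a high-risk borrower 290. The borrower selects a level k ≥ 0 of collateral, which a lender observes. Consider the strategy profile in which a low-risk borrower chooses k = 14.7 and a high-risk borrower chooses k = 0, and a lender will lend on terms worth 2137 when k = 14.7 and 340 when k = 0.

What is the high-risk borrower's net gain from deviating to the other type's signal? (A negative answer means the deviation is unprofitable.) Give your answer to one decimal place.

-2466.0

Playing k = 0 the high-risk borrower receives 340.
Deviating to k = 14.7 brings payment 2137 at cost 290 × 14.7 = 4263, netting -2126.
Gain from deviating: -2126 − 340 = -2466.0.
The gain is negative, so the high-risk type's incentive-compatibility constraint is satisfied.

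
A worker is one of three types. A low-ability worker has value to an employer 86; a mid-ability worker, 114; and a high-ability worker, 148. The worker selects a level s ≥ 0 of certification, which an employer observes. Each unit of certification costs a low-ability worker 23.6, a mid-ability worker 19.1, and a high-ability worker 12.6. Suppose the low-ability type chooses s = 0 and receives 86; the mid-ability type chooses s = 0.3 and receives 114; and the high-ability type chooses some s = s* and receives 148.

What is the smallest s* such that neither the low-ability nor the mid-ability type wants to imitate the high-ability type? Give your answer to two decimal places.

Mid-ability type (on-path payoff 114 − 19.1×0.3 = 108.27) won't mimic when 108.27 ≥ 148 − 19.1·s*, i.e. s* ≥ 2.08.
Low-ability type (on-path payoff 86) won't mimic when 86 ≥ 148 − 23.6·s*, i.e. s* ≥ 2.63.
Both must hold, so s* = max(2.63, 2.08) = 2.63. The low-ability type's constraint binds.

2.63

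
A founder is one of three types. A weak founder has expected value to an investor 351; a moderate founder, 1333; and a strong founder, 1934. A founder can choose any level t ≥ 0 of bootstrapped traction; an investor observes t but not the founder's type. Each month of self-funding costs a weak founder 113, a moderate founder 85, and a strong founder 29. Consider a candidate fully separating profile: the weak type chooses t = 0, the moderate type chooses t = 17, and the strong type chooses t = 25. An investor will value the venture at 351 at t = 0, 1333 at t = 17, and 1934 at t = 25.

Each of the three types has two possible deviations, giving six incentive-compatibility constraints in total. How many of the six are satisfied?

5

Strong (own payoff 1934 − 29×25 = 1209): to t=0 gives 351 → no gain ✓; to t=17 gives 1333 − 29×17 = 840 → no gain ✓.
Weak (own payoff 351): to t=17 gives 1333 − 113×17 = -588 → no gain ✓; to t=25 gives 1934 − 113×25 = -891 → no gain ✓.
Moderate (own payoff 1333 − 85×17 = -112): to t=0 gives 351 → profitable ✗; to t=25 gives 1934 − 85×25 = -191 → no gain ✓.
5 of the 6 constraints hold; not an equilibrium.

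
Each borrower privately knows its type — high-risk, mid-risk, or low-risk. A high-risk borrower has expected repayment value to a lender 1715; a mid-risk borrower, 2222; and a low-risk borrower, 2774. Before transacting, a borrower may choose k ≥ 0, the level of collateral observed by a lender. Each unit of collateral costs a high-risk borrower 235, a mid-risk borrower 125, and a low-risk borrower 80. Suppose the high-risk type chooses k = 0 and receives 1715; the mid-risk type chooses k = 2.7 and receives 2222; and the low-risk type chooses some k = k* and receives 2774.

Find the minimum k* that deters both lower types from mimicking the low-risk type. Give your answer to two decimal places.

7.12

High-risk type (on-path payoff 1715) won't mimic when 1715 ≥ 2774 − 235·k*, i.e. k* ≥ 4.51.
Mid-risk type (on-path payoff 2222 − 125×2.7 = 1884.5) won't mimic when 1884.5 ≥ 2774 − 125·k*, i.e. k* ≥ 7.12.
Both must hold, so k* = max(4.51, 7.12) = 7.12. The mid-risk type's constraint binds.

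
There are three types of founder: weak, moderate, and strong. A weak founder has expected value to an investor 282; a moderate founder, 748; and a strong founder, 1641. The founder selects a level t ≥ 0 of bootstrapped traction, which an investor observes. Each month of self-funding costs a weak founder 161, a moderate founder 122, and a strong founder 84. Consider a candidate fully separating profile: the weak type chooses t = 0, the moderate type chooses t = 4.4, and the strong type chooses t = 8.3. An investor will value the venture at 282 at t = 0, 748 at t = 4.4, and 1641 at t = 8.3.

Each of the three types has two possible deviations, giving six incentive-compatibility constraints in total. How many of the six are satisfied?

3

Weak (own payoff 282): to t=4.4 gives 748 − 161×4.4 = 39.6 → no gain ✓; to t=8.3 gives 1641 − 161×8.3 = 304.7 → profitable ✗.
Strong (own payoff 1641 − 84×8.3 = 943.8): to t=0 gives 282 → no gain ✓; to t=4.4 gives 748 − 84×4.4 = 378.4 → no gain ✓.
Moderate (own payoff 748 − 122×4.4 = 211.2): to t=0 gives 282 → profitable ✗; to t=8.3 gives 1641 − 122×8.3 = 628.4 → profitable ✗.
3 of the 6 constraints hold; not an equilibrium.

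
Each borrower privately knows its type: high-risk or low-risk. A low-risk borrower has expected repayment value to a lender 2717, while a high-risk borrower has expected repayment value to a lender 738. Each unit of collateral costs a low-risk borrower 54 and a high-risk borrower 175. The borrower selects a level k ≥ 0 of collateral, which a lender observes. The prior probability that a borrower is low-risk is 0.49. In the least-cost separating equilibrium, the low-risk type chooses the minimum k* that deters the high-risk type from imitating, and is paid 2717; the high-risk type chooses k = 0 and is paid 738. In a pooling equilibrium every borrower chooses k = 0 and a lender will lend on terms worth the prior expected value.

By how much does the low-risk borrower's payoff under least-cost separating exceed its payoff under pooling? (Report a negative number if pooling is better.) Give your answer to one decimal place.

398.6

Least-cost separating signal: k* solves 738 = 2717 − 175·k*, so k* = (2717 − 738)/175 ≈ 11.3086.
Low-risk type's separating payoff: 2717 − 54 × k* = 2717 − 54 × (2717 − 738)/175 = 2717 − 106866/175 ≈ 2106.337.
Pooling payoff: 0.49 × 2717 + 0.51 × 738 = 1707.71.
Difference: 2106.337 − 1707.71 = 398.627, i.e. 398.6 to one decimal place.
The low-risk type prefers to separate.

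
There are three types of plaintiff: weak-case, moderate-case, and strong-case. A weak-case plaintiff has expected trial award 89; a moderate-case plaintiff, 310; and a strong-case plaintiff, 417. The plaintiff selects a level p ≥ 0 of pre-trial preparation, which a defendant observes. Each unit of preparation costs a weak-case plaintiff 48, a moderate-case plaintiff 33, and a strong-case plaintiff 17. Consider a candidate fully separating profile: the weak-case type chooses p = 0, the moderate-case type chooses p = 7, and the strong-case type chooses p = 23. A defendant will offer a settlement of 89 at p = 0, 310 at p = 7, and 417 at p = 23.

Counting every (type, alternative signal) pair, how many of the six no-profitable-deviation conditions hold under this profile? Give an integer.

3

Moderate-case (own payoff 310 − 33×7 = 79): to p=0 gives 89 → profitable ✗; to p=23 gives 417 − 33×23 = -342 → no gain ✓.
Strong-case (own payoff 417 − 17×23 = 26): to p=0 gives 89 → profitable ✗; to p=7 gives 310 − 17×7 = 191 → profitable ✗.
Weak-case (own payoff 89): to p=7 gives 310 − 48×7 = -26 → no gain ✓; to p=23 gives 417 − 48×23 = -687 → no gain ✓.
3 of the 6 constraints hold; not an equilibrium.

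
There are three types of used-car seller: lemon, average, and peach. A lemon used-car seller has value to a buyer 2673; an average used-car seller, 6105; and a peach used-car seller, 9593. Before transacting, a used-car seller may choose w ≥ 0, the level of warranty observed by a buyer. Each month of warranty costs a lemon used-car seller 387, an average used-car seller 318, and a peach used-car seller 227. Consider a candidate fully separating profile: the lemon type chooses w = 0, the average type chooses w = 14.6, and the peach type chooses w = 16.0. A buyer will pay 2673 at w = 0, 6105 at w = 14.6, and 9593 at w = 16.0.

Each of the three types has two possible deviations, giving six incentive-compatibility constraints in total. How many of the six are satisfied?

Peach (own payoff 9593 − 227×16.0 = 5961): to w=0 gives 2673 → no gain ✓; to w=14.6 gives 6105 − 227×14.6 = 2790.8 → no gain ✓.
Average (own payoff 6105 − 318×14.6 = 1462.2): to w=0 gives 2673 → profitable ✗; to w=16.0 gives 9593 − 318×16.0 = 4505 → profitable ✗.
Lemon (own payoff 2673): to w=14.6 gives 6105 − 387×14.6 = 454.8 → no gain ✓; to w=16.0 gives 9593 − 387×16.0 = 3401 → profitable ✗.
3 of the 6 constraints hold; not an equilibrium.

3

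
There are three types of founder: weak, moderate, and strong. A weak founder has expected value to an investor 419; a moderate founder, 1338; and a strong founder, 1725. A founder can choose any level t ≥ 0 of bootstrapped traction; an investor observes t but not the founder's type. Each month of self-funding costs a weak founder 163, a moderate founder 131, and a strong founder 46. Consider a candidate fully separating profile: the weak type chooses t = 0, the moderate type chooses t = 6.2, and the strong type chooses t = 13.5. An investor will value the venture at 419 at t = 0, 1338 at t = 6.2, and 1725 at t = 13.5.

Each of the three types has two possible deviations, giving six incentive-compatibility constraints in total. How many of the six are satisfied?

6

Weak (own payoff 419): to t=6.2 gives 1338 − 163×6.2 = 327.4 → no gain ✓; to t=13.5 gives 1725 − 163×13.5 = -475.5 → no gain ✓.
Strong (own payoff 1725 − 46×13.5 = 1104): to t=0 gives 419 → no gain ✓; to t=6.2 gives 1338 − 46×6.2 = 1052.8 → no gain ✓.
Moderate (own payoff 1338 − 131×6.2 = 525.8): to t=0 gives 419 → no gain ✓; to t=13.5 gives 1725 − 131×13.5 = -43.5 → no gain ✓.
6 of the 6 constraints hold; this profile is a separating equilibrium.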